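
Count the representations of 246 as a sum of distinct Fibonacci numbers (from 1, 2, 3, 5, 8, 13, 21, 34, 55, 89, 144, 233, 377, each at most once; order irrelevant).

Starting from the Zeckendorf form and repeatedly splitting a term F_k into F_{k−1} + F_{k−2} (when neither is already used) reaches every representation.
246 = 233+13 = 233+8+5 = 144+89+13 = 233+8+3+2 = 144+89+8+5 = … (6 more), for 11 in all.

11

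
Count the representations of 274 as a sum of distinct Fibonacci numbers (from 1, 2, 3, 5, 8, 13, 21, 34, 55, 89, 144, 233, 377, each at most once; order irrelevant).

5

Each representation comes from the Zeckendorf form by replacing some F_k with F_{k−1} + F_{k−2} where possible.
274 = 233+34+5+2 = 233+21+13+5+2 = 144+89+34+5+2 = … (2 more), for 5 in all.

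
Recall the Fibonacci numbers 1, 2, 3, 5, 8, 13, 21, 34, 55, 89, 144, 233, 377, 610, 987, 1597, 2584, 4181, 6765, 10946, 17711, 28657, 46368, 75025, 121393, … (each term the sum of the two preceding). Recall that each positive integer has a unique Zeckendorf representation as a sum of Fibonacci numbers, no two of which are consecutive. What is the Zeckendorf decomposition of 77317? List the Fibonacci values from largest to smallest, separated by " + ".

Greedy algorithm:
take 75025 (≤ 77317); 77317 − 75025 = 2292
take 1597 (≤ 2292); 2292 − 1597 = 695
take 610 (≤ 695); 695 − 610 = 85
take 55 (≤ 85); 85 − 55 = 30
take 21 (≤ 30); 30 − 21 = 9
take 8 (≤ 9); 9 − 8 = 1
take 1 (≤ 1); 1 − 1 = 0
So 77317 = 75025 + 1597 + 610 + 55 + 21 + 8 + 1, with no two terms consecutive in the sequence.

75025 + 1597 + 610 + 55 + 21 + 8 + 1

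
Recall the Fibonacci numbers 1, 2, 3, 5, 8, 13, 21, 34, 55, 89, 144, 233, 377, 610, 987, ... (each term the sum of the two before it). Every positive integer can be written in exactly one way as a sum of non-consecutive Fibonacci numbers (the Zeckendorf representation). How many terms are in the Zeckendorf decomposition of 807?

Greedy algorithm:
610 ≤ 807 < 987, so take 610; remainder 197
144 ≤ 197 < 233, so take 144; remainder 53
34 ≤ 53 < 55, so take 34; remainder 19
13 ≤ 19 < 21, so take 13; remainder 6
5 ≤ 6 < 8, so take 5; remainder 1
1 ≤ 1 < 2, so take 1; remainder 0
807 = 610 + 144 + 34 + 13 + 5 + 1, which has 6 terms.

6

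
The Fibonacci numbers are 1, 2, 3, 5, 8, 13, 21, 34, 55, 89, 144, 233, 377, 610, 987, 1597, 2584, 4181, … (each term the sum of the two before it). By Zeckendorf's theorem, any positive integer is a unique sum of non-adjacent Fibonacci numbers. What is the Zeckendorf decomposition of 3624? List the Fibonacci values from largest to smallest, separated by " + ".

Greedily peel off the largest Fibonacci term at each step:
subtract 2584 from 3624: 1040 remains
subtract 987 from 1040: 53 remains
subtract 34 from 53: 19 remains
subtract 13 from 19: 6 remains
subtract 5 from 6: 1 remains
subtract 1 from 1: 0 remains
So 3624 = 2584 + 987 + 34 + 13 + 5 + 1, with no two terms consecutive in the sequence.

2584 + 987 + 34 + 13 + 5 + 1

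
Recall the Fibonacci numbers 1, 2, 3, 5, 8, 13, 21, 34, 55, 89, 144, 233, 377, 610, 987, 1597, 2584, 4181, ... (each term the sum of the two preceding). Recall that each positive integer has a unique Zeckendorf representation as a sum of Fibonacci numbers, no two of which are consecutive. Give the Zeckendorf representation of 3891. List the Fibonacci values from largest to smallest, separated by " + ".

3891 − 2584 = 1307
1307 − 987 = 320
320 − 233 = 87
87 − 55 = 32
32 − 21 = 11
11 − 8 = 3
3 − 3 = 0
So 3891 = 2584 + 987 + 233 + 55 + 21 + 8 + 3, with no two terms consecutive in the sequence.

2584 + 987 + 233 + 55 + 21 + 8 + 3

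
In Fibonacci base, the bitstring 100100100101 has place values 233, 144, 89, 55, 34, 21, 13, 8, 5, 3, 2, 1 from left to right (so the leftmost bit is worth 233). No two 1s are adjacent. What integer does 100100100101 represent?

305

Summing the place values of the 1 bits: 233 + 55 + 13 + 3 + 1 = 305.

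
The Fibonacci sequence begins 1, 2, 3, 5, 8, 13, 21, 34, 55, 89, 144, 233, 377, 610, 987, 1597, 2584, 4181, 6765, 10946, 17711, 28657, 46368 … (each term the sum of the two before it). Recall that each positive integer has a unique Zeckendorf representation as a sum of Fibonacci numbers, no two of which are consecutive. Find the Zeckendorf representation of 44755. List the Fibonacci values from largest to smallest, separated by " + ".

subtract 28657 from 44755: 16098 remains
subtract 10946 from 16098: 5152 remains
subtract 4181 from 5152: 971 remains
subtract 610 from 971: 361 remains
subtract 233 from 361: 128 remains
subtract 89 from 128: 39 remains
subtract 34 from 39: 5 remains
subtract 5 from 5: 0 remains
So 44755 = 28657 + 10946 + 4181 + 610 + 233 + 89 + 34 + 5, with no two terms consecutive in the sequence.

28657 + 10946 + 4181 + 610 + 233 + 89 + 34 + 5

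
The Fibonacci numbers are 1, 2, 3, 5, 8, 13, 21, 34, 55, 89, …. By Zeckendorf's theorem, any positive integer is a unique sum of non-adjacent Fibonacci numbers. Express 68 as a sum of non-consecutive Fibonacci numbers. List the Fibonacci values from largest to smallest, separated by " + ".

Greedily peel off the largest Fibonacci term at each step:
take 55 (≤ 68); 68 − 55 = 13
take 13 (≤ 13); 13 − 13 = 0
So 68 = 55 + 13, with no two terms consecutive in the sequence.

55 + 13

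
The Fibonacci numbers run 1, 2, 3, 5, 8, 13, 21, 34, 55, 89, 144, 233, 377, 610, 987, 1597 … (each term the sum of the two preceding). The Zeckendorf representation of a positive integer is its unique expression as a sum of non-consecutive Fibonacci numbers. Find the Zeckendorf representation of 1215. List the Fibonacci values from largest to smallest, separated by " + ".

987 + 144 + 55 + 21 + 8

Greedily peel off the largest Fibonacci term at each step:
subtract 987 from 1215: 228 remains
subtract 144 from 228: 84 remains
subtract 55 from 84: 29 remains
subtract 21 from 29: 8 remains
subtract 8 from 8: 0 remains
So 1215 = 987 + 144 + 55 + 21 + 8, with no two terms consecutive in the sequence.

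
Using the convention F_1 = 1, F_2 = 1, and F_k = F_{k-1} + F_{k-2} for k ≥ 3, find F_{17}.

Iterating the recurrence up to F_{12} = 144 and F_{11} = 89:
F_{13} = F_{12} + F_{11} = 144 + 89 = 233
F_{14} = F_{13} + F_{12} = 233 + 144 = 377
F_{15} = F_{14} + F_{13} = 377 + 233 = 610
F_{16} = F_{15} + F_{14} = 610 + 377 = 987
F_{17} = F_{16} + F_{15} = 987 + 610 = 1597

1597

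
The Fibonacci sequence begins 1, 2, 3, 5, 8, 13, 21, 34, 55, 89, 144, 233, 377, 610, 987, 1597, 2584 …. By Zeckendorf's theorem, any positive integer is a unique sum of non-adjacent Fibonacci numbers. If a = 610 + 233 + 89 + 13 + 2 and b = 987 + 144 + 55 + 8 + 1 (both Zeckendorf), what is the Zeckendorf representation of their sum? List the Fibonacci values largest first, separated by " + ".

1597 + 377 + 144 + 21 + 3

The two numbers are 947 and 1195, so their sum is 2142.
largest Fibonacci ≤ 2142 is 1597; 2142 − 1597 = 545
largest Fibonacci ≤ 545 is 377; 545 − 377 = 168
largest Fibonacci ≤ 168 is 144; 168 − 144 = 24
largest Fibonacci ≤ 24 is 21; 24 − 21 = 3
largest Fibonacci ≤ 3 is 3; 3 − 3 = 0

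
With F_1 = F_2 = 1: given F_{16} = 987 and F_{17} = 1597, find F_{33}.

3524578

By F_{2k+1} = F_k² + F_{k+1}²: F_{33} = 987² + 1597² = 974169 + 2550409 = 3524578.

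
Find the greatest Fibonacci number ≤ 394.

377 ≤ 394 < 610, so the largest Fibonacci number not exceeding 394 is 377.

377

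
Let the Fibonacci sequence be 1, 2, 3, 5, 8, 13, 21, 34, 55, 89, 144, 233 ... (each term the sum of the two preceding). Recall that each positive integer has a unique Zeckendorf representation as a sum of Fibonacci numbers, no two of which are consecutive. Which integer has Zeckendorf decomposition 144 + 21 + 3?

144 + 21 + 3 = 168.

168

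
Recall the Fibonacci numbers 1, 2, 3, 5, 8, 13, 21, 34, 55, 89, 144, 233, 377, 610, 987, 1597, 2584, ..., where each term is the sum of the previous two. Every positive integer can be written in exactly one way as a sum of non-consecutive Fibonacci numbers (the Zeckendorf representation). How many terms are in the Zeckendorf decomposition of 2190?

7

2190: greatest Fibonacci not exceeding it is 1597, leaving 593
593: greatest Fibonacci not exceeding it is 377, leaving 216
216: greatest Fibonacci not exceeding it is 144, leaving 72
72: greatest Fibonacci not exceeding it is 55, leaving 17
17: greatest Fibonacci not exceeding it is 13, leaving 4
4: greatest Fibonacci not exceeding it is 3, leaving 1
1: greatest Fibonacci not exceeding it is 1, leaving 0
2190 = 1597 + 377 + 144 + 55 + 13 + 3 + 1, which has 7 terms.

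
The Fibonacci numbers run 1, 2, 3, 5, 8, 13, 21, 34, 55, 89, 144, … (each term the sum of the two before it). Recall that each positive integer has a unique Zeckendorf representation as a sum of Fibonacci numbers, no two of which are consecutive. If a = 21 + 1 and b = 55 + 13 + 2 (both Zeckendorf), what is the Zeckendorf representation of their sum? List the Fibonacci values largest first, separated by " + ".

89 + 3

The two numbers are 22 and 70, so their sum is 92.
92 − 89 = 3
3 − 3 = 0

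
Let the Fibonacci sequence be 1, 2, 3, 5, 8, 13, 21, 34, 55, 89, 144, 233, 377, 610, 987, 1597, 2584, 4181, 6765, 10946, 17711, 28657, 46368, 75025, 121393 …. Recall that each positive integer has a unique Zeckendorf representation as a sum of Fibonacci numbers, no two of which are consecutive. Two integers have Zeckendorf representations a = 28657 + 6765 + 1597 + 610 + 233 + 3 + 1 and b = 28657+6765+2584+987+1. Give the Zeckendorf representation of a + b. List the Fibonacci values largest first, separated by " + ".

The two numbers are 37866 and 38994, so their sum is 76860.
take 75025 (≤ 76860); 76860 − 75025 = 1835
take 1597 (≤ 1835); 1835 − 1597 = 238
take 233 (≤ 238); 238 − 233 = 5
take 5 (≤ 5); 5 − 5 = 0

75025 + 1597 + 233 + 5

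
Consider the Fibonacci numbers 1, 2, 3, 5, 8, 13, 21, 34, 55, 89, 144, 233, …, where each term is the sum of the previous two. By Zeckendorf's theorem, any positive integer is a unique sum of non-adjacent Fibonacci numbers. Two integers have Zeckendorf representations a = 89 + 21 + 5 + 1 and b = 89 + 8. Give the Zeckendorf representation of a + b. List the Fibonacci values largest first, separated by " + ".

The two numbers are 116 and 97, so their sum is 213.
213: greatest Fibonacci not exceeding it is 144, leaving 69
69: greatest Fibonacci not exceeding it is 55, leaving 14
14: greatest Fibonacci not exceeding it is 13, leaving 1
1: greatest Fibonacci not exceeding it is 1, leaving 0

144 + 55 + 13 + 1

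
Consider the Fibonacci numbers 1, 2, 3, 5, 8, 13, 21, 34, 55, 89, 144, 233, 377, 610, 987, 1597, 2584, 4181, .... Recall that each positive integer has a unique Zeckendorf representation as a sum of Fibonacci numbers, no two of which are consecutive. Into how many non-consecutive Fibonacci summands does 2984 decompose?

subtract 2584 from 2984: 400 remains
subtract 377 from 400: 23 remains
subtract 21 from 23: 2 remains
subtract 2 from 2: 0 remains
2984 = 2584 + 377 + 21 + 2, which has 4 terms.

4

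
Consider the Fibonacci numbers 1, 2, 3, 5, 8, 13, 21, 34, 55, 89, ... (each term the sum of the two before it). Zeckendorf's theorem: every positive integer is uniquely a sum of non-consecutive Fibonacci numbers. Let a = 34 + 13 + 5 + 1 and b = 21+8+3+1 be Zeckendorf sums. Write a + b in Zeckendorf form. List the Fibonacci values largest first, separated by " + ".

The two numbers are 53 and 33, so their sum is 86.
Repeatedly subtract the largest Fibonacci number that fits:
take 55 (≤ 86); 86 − 55 = 31
take 21 (≤ 31); 31 − 21 = 10
take 8 (≤ 10); 10 − 8 = 2
take 2 (≤ 2); 2 − 2 = 0

55 + 21 + 8 + 2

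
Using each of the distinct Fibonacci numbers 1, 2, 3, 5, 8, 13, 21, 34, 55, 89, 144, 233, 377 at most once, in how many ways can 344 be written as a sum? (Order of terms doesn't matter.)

9

Starting from the Zeckendorf form and repeatedly splitting a term F_k into F_{k−1} + F_{k−2} (when neither is already used) reaches every representation.
344 = 233+89+21+1 = 233+89+13+8+1 = 233+55+34+21+1 = 233+89+13+5+3+1 = … (5 more), for 9 in all.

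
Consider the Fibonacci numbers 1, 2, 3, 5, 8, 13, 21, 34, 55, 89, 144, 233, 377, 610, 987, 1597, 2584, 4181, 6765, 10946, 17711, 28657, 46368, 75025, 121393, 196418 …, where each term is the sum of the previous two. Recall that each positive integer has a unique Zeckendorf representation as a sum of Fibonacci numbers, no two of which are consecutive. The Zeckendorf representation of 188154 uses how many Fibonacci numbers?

Greedily peel off the largest Fibonacci term at each step:
121393 ≤ 188154 < 196418, so take 121393; remainder 66761
46368 ≤ 66761 < 75025, so take 46368; remainder 20393
17711 ≤ 20393 < 28657, so take 17711; remainder 2682
2584 ≤ 2682 < 4181, so take 2584; remainder 98
89 ≤ 98 < 144, so take 89; remainder 9
8 ≤ 9 < 13, so take 8; remainder 1
1 ≤ 1 < 2, so take 1; remainder 0
188154 = 121393 + 46368 + 17711 + 2584 + 89 + 8 + 1, which has 7 terms.

7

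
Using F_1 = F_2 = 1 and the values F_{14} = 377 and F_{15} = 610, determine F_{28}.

317811

By the doubling identity F_{2k} = F_k(2F_{k+1} − F_k): F_{28} = 377·(2·610 − 377) = 377·843 = 317811.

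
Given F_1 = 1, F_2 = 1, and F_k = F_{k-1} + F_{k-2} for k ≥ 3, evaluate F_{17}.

Iterating the recurrence up to F_{13} = 233 and F_{12} = 144:
F_{14} = F_{13} + F_{12} = 233 + 144 = 377
F_{15} = F_{14} + F_{13} = 377 + 233 = 610
F_{16} = F_{15} + F_{14} = 610 + 377 = 987
F_{17} = F_{16} + F_{15} = 987 + 610 = 1597

1597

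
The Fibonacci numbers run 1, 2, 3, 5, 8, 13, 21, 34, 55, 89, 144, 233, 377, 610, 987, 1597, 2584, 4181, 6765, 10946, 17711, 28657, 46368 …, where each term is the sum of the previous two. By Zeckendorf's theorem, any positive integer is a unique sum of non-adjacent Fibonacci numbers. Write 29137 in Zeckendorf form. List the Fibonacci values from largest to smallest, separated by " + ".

28657 + 377 + 89 + 13 + 1

Repeatedly subtract the largest Fibonacci number that fits:
take 28657 (≤ 29137); 29137 − 28657 = 480
take 377 (≤ 480); 480 − 377 = 103
take 89 (≤ 103); 103 − 89 = 14
take 13 (≤ 14); 14 − 13 = 1
take 1 (≤ 1); 1 − 1 = 0
So 29137 = 28657 + 377 + 89 + 13 + 1, with no two terms consecutive in the sequence.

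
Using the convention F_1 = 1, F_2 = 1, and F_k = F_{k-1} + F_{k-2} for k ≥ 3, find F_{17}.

1597

Iterating the recurrence up to F_{11} = 89 and F_{10} = 55:
F_{12} = F_{11} + F_{10} = 89 + 55 = 144
F_{13} = F_{12} + F_{11} = 144 + 89 = 233
F_{14} = F_{13} + F_{12} = 233 + 144 = 377
F_{15} = F_{14} + F_{13} = 377 + 233 = 610
F_{16} = F_{15} + F_{14} = 610 + 377 = 987
F_{17} = F_{16} + F_{15} = 987 + 610 = 1597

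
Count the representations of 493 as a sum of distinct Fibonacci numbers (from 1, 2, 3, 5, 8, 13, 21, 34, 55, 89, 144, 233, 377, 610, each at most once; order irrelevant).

16

Each representation comes from the Zeckendorf form by replacing some F_k with F_{k−1} + F_{k−2} where possible.
493 = 377+89+21+5+1 = 377+89+21+3+2+1 = 377+89+13+8+5+1 = 377+55+34+21+5+1 = … (12 more), for 16 in all.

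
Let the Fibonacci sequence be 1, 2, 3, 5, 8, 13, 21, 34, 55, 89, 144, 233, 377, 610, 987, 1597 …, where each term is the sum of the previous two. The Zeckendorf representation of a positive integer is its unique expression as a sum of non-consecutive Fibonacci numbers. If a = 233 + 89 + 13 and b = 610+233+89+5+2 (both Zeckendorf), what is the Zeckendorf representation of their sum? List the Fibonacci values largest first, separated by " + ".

987 + 233 + 34 + 13 + 5 + 2

The two numbers are 335 and 939, so their sum is 1274.
take 987 (≤ 1274); 1274 − 987 = 287
take 233 (≤ 287); 287 − 233 = 54
take 34 (≤ 54); 54 − 34 = 20
take 13 (≤ 20); 20 − 13 = 7
take 5 (≤ 7); 7 − 5 = 2
take 2 (≤ 2); 2 − 2 = 0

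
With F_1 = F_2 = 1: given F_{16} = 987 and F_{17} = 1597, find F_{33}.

3524578

By F_{2k+1} = F_k² + F_{k+1}²: F_{33} = 987² + 1597² = 974169 + 2550409 = 3524578.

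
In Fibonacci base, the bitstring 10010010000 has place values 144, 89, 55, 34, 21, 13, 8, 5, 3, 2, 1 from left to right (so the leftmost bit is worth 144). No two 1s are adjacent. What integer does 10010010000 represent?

Summing the place values of the 1 bits: 144 + 34 + 8 = 186.

186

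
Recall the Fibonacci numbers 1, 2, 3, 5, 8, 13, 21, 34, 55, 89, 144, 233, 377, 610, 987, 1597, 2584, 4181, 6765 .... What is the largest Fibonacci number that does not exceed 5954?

4181 ≤ 5954 < 6765, so the largest Fibonacci number not exceeding 5954 is 4181.

4181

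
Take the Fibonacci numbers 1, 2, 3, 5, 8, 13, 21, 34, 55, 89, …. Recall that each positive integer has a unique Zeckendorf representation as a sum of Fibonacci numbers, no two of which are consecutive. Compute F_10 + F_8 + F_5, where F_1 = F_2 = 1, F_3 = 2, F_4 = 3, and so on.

F_10 + F_8 + F_5 = 55 + 21 + 5 = 81.

81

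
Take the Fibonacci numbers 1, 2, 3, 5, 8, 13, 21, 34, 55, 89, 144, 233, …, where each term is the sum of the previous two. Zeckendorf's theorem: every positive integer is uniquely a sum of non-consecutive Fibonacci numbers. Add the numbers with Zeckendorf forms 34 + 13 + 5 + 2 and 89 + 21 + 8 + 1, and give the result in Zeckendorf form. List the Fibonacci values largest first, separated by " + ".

144 + 21 + 8

The two numbers are 54 and 119, so their sum is 173.
Repeatedly subtract the largest Fibonacci number that fits:
173 − 144 = 29
29 − 21 = 8
8 − 8 = 0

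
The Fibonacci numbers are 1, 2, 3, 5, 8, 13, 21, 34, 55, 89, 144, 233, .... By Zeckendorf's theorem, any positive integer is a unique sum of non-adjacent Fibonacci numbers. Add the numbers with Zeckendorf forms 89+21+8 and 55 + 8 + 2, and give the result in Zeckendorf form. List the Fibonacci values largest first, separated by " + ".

The two numbers are 118 and 65, so their sum is 183.
183 − 144 = 39
39 − 34 = 5
5 − 5 = 0

144 + 34 + 5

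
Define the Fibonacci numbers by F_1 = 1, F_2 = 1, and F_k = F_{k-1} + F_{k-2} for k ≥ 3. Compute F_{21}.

Iterating the recurrence up to F_{13} = 233 and F_{12} = 144:
F_{14} = F_{13} + F_{12} = 233 + 144 = 377
F_{15} = F_{14} + F_{13} = 377 + 233 = 610
F_{16} = F_{15} + F_{14} = 610 + 377 = 987
F_{17} = F_{16} + F_{15} = 987 + 610 = 1597
F_{18} = F_{17} + F_{16} = 1597 + 987 = 2584
F_{19} = F_{18} + F_{17} = 2584 + 1597 = 4181
F_{20} = F_{19} + F_{18} = 4181 + 2584 = 6765
F_{21} = F_{20} + F_{19} = 6765 + 4181 = 10946

10946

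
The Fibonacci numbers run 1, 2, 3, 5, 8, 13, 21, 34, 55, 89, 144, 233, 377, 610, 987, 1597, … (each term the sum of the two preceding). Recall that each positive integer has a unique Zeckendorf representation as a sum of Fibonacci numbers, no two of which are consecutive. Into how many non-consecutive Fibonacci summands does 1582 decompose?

7

Greedily peel off the largest Fibonacci term at each step:
1582: greatest Fibonacci not exceeding it is 987, leaving 595
595: greatest Fibonacci not exceeding it is 377, leaving 218
218: greatest Fibonacci not exceeding it is 144, leaving 74
74: greatest Fibonacci not exceeding it is 55, leaving 19
19: greatest Fibonacci not exceeding it is 13, leaving 6
6: greatest Fibonacci not exceeding it is 5, leaving 1
1: greatest Fibonacci not exceeding it is 1, leaving 0
1582 = 987 + 377 + 144 + 55 + 13 + 5 + 1, which has 7 terms.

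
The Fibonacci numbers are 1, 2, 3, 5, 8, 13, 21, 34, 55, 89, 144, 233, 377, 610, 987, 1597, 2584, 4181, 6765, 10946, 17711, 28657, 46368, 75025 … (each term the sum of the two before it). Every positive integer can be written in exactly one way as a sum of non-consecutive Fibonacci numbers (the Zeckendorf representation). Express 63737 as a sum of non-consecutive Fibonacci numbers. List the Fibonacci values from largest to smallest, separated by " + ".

46368 + 10946 + 4181 + 1597 + 610 + 34 + 1

63737 − 46368 = 17369
17369 − 10946 = 6423
6423 − 4181 = 2242
2242 − 1597 = 645
645 − 610 = 35
35 − 34 = 1
1 − 1 = 0
So 63737 = 46368 + 10946 + 4181 + 1597 + 610 + 34 + 1, with no two terms consecutive in the sequence.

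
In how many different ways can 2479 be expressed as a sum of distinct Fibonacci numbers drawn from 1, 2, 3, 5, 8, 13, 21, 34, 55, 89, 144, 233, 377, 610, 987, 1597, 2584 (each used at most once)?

Starting from the Zeckendorf form and repeatedly splitting a term F_k into F_{k−1} + F_{k−2} (when neither is already used) reaches every representation.
2479 = 1597+610+233+34+5 = 1597+610+233+34+3+2 = 1597+610+233+21+13+5 = 1597+610+144+89+34+5 = 1597+610+233+21+13+3+2 = … (24 more), for 29 in all.

29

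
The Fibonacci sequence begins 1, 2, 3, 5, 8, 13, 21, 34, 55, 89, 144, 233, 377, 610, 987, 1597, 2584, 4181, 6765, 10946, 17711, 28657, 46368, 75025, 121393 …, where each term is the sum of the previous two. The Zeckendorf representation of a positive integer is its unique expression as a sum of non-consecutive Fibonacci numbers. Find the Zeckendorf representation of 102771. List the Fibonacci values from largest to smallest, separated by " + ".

75025 ≤ 102771 < 121393, so take 75025; remainder 27746
17711 ≤ 27746 < 28657, so take 17711; remainder 10035
6765 ≤ 10035 < 10946, so take 6765; remainder 3270
2584 ≤ 3270 < 4181, so take 2584; remainder 686
610 ≤ 686 < 987, so take 610; remainder 76
55 ≤ 76 < 89, so take 55; remainder 21
21 ≤ 21 < 34, so take 21; remainder 0
So 102771 = 75025 + 17711 + 6765 + 2584 + 610 + 55 + 21, with no two terms consecutive in the sequence.

75025 + 17711 + 6765 + 2584 + 610 + 55 + 21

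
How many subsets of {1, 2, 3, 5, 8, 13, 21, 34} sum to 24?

5

24 = 21+3 = 21+2+1 = 13+8+3 = 13+8+2+1 = 13+5+3+2+1 — 5 representations.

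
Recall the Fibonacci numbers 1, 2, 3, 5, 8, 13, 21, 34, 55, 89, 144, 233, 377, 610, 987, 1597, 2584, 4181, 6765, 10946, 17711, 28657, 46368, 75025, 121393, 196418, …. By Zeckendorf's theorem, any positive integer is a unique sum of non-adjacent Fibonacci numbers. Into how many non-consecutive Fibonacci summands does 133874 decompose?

Repeatedly subtract the largest Fibonacci number that fits:
133874 − 121393 = 12481
12481 − 10946 = 1535
1535 − 987 = 548
548 − 377 = 171
171 − 144 = 27
27 − 21 = 6
6 − 5 = 1
1 − 1 = 0
133874 = 121393 + 10946 + 987 + 377 + 144 + 21 + 5 + 1, which has 8 terms.

8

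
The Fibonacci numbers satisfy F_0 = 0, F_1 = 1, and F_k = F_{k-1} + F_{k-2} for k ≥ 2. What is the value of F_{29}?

Iterating the recurrence up to F_{21} = 10946 and F_{20} = 6765:
F_{22} = F_{21} + F_{20} = 10946 + 6765 = 17711
F_{23} = F_{22} + F_{21} = 17711 + 10946 = 28657
F_{24} = F_{23} + F_{22} = 28657 + 17711 = 46368
F_{25} = F_{24} + F_{23} = 46368 + 28657 = 75025
F_{26} = F_{25} + F_{24} = 75025 + 46368 = 121393
F_{27} = F_{26} + F_{25} = 121393 + 75025 = 196418
F_{28} = F_{27} + F_{26} = 196418 + 121393 = 317811
F_{29} = F_{28} + F_{27} = 317811 + 196418 = 514229

514229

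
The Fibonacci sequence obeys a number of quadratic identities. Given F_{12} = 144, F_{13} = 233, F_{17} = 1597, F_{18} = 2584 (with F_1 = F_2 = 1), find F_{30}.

832040

By the addition formula F_{m+n} = F_m F_{n+1} + F_{m−1} F_n with m=13, n=17: F_{30} = 233·2584 + 144·1597 = 602072 + 229968 = 832040.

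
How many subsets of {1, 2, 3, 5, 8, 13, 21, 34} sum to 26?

4

Starting from the Zeckendorf form and repeatedly splitting a term F_k into F_{k−1} + F_{k−2} (when neither is already used) reaches every representation.
26 = 21+5 = 21+3+2 = 13+8+5 = 13+8+3+2 — 4 representations.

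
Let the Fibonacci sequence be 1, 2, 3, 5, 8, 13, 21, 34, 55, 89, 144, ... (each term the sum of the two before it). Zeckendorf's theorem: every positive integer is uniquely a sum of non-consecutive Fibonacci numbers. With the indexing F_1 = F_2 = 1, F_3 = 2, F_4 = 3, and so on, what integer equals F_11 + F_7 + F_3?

104

F_11 + F_7 + F_3 = 89 + 13 + 2 = 104.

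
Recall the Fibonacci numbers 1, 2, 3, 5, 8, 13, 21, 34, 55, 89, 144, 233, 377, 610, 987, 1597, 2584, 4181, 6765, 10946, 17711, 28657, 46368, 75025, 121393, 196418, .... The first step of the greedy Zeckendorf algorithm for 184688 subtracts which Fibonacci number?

121393

121393 ≤ 184688 < 196418, so the largest Fibonacci number not exceeding 184688 is 121393.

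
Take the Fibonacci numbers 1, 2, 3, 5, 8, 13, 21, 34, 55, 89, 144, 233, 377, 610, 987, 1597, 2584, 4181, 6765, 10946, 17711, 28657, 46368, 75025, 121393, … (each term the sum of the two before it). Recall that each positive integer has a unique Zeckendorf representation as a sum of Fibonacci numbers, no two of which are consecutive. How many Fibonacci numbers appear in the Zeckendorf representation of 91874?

7

Greedy algorithm:
take 75025 (≤ 91874); 91874 − 75025 = 16849
take 10946 (≤ 16849); 16849 − 10946 = 5903
take 4181 (≤ 5903); 5903 − 4181 = 1722
take 1597 (≤ 1722); 1722 − 1597 = 125
take 89 (≤ 125); 125 − 89 = 36
take 34 (≤ 36); 36 − 34 = 2
take 2 (≤ 2); 2 − 2 = 0
91874 = 75025 + 10946 + 4181 + 1597 + 89 + 34 + 2, which has 7 terms.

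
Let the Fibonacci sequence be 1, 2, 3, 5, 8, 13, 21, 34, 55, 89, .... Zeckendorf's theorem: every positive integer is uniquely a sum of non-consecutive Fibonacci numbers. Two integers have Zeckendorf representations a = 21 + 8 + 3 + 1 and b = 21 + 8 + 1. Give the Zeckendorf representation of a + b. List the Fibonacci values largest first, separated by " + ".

The two numbers are 33 and 30, so their sum is 63.
Greedy algorithm:
take 55 (≤ 63); 63 − 55 = 8
take 8 (≤ 8); 8 − 8 = 0

55 + 8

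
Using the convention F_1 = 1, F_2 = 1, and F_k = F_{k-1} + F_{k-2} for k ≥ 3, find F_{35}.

9227465

Iterating the recurrence up to F_{31} = 1346269 and F_{30} = 832040:
F_{32} = F_{31} + F_{30} = 1346269 + 832040 = 2178309
F_{33} = F_{32} + F_{31} = 2178309 + 1346269 = 3524578
F_{34} = F_{33} + F_{32} = 3524578 + 2178309 = 5702887
F_{35} = F_{34} + F_{33} = 5702887 + 3524578 = 9227465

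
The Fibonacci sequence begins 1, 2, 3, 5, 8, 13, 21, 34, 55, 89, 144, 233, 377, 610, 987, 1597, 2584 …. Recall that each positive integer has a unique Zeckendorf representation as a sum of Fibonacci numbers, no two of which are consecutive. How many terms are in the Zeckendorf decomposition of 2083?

Greedily peel off the largest Fibonacci term at each step:
largest Fibonacci ≤ 2083 is 1597; 2083 − 1597 = 486
largest Fibonacci ≤ 486 is 377; 486 − 377 = 109
largest Fibonacci ≤ 109 is 89; 109 − 89 = 20
largest Fibonacci ≤ 20 is 13; 20 − 13 = 7
largest Fibonacci ≤ 7 is 5; 7 − 5 = 2
largest Fibonacci ≤ 2 is 2; 2 − 2 = 0
2083 = 1597 + 377 + 89 + 13 + 5 + 2, which has 6 terms.

6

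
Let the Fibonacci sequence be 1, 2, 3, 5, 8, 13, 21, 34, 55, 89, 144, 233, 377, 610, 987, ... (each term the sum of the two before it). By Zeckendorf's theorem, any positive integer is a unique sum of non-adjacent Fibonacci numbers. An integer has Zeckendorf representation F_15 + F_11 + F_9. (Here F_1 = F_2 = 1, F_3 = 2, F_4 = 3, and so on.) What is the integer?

F_15 + F_11 + F_9 = 610 + 89 + 34 = 733.

733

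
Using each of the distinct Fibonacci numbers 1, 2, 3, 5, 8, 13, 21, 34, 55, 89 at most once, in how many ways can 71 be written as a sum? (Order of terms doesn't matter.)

8

Each representation comes from the Zeckendorf form by replacing some F_k with F_{k−1} + F_{k−2} where possible.
71 = 55+13+3 = 55+13+2+1 = 55+8+5+3 = 34+21+13+3 = … (4 more), for 8 in all.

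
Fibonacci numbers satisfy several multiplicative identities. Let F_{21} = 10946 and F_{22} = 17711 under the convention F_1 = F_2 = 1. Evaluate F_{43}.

By F_{2k+1} = F_k² + F_{k+1}²: F_{43} = 10946² + 17711² = 119814916 + 313679521 = 433494437.

433494437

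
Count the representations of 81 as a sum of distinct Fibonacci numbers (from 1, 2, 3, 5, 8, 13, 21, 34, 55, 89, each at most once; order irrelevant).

6

81 = 55+21+5 = 55+21+3+2 = 55+13+8+5 = … (3 more), for 6 in all.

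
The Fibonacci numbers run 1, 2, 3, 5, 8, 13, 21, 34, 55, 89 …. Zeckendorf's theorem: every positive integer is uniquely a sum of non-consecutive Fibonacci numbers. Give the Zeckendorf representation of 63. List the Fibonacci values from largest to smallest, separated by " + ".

63 − 55 = 8
8 − 8 = 0
So 63 = 55 + 8, with no two terms consecutive in the sequence.

55 + 8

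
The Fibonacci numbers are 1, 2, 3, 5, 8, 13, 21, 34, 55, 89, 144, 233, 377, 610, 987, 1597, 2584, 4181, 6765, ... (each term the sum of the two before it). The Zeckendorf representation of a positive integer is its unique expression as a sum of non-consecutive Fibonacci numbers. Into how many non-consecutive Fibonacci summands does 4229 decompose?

4

4229: greatest Fibonacci not exceeding it is 4181, leaving 48
48: greatest Fibonacci not exceeding it is 34, leaving 14
14: greatest Fibonacci not exceeding it is 13, leaving 1
1: greatest Fibonacci not exceeding it is 1, leaving 0
4229 = 4181 + 34 + 13 + 1, which has 4 terms.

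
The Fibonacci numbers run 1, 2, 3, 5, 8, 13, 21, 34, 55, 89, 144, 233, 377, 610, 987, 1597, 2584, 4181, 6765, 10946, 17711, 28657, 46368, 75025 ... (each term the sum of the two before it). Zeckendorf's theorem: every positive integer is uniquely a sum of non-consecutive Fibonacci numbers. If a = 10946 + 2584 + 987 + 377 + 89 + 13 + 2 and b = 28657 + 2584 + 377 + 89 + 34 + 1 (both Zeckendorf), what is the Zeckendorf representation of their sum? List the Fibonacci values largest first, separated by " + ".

The two numbers are 14998 and 31742, so their sum is 46740.
Greedy algorithm:
take 46368 (≤ 46740); 46740 − 46368 = 372
take 233 (≤ 372); 372 − 233 = 139
take 89 (≤ 139); 139 − 89 = 50
take 34 (≤ 50); 50 − 34 = 16
take 13 (≤ 16); 16 − 13 = 3
take 3 (≤ 3); 3 − 3 = 0

46368 + 233 + 89 + 34 + 13 + 3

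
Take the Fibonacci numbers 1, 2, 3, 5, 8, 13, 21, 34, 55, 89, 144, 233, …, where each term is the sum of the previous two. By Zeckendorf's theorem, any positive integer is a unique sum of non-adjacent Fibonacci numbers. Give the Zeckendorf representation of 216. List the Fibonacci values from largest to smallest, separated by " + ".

Greedily peel off the largest Fibonacci term at each step:
take 144 (≤ 216); 216 − 144 = 72
take 55 (≤ 72); 72 − 55 = 17
take 13 (≤ 17); 17 − 13 = 4
take 3 (≤ 4); 4 − 3 = 1
take 1 (≤ 1); 1 − 1 = 0
So 216 = 144 + 55 + 13 + 3 + 1, with no two terms consecutive in the sequence.

144 + 55 + 13 + 3 + 1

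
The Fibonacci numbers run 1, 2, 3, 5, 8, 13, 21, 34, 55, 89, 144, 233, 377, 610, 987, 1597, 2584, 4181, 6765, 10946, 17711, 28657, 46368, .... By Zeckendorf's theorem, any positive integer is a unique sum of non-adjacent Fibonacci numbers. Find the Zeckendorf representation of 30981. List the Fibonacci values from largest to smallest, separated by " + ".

28657 ≤ 30981 < 46368, so take 28657; remainder 2324
1597 ≤ 2324 < 2584, so take 1597; remainder 727
610 ≤ 727 < 987, so take 610; remainder 117
89 ≤ 117 < 144, so take 89; remainder 28
21 ≤ 28 < 34, so take 21; remainder 7
5 ≤ 7 < 8, so take 5; remainder 2
2 ≤ 2 < 3, so take 2; remainder 0
So 30981 = 28657 + 1597 + 610 + 89 + 21 + 5 + 2, with no two terms consecutive in the sequence.

28657 + 1597 + 610 + 89 + 21 + 5 + 2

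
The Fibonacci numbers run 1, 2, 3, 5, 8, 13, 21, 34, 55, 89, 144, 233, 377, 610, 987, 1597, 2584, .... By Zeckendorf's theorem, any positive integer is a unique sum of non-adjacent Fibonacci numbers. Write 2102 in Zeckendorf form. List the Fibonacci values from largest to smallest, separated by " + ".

1597 + 377 + 89 + 34 + 5

2102: greatest Fibonacci not exceeding it is 1597, leaving 505
505: greatest Fibonacci not exceeding it is 377, leaving 128
128: greatest Fibonacci not exceeding it is 89, leaving 39
39: greatest Fibonacci not exceeding it is 34, leaving 5
5: greatest Fibonacci not exceeding it is 5, leaving 0
So 2102 = 1597 + 377 + 89 + 34 + 5, with no two terms consecutive in the sequence.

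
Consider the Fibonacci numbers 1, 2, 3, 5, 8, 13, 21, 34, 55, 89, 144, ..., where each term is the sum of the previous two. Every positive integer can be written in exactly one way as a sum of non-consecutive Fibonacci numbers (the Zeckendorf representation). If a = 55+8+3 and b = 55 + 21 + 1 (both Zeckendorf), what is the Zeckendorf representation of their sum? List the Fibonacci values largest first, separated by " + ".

The two numbers are 66 and 77, so their sum is 143.
Greedily peel off the largest Fibonacci term at each step:
largest Fibonacci ≤ 143 is 89; 143 − 89 = 54
largest Fibonacci ≤ 54 is 34; 54 − 34 = 20
largest Fibonacci ≤ 20 is 13; 20 − 13 = 7
largest Fibonacci ≤ 7 is 5; 7 − 5 = 2
largest Fibonacci ≤ 2 is 2; 2 − 2 = 0

89 + 34 + 13 + 5 + 2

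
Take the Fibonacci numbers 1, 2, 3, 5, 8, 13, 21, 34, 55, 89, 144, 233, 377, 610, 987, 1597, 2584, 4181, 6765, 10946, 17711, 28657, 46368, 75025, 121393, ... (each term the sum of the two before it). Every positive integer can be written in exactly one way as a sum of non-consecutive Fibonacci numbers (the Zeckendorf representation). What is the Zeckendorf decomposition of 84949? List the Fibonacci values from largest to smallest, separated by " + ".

84949 − 75025 = 9924
9924 − 6765 = 3159
3159 − 2584 = 575
575 − 377 = 198
198 − 144 = 54
54 − 34 = 20
20 − 13 = 7
7 − 5 = 2
2 − 2 = 0
So 84949 = 75025 + 6765 + 2584 + 377 + 144 + 34 + 13 + 5 + 2, with no two terms consecutive in the sequence.

75025 + 6765 + 2584 + 377 + 144 + 34 + 13 + 5 + 2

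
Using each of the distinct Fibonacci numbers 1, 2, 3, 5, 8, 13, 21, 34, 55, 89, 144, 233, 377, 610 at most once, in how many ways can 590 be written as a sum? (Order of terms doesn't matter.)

12

Each representation comes from the Zeckendorf form by replacing some F_k with F_{k−1} + F_{k−2} where possible.
590 = 377+144+55+13+1 = 377+144+55+8+5+1 = 377+144+34+21+13+1 = … (9 more), for 12 in all.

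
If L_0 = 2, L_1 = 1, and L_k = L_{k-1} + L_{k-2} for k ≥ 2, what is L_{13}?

521

Iterating the recurrence up to L_{5} = 11 and L_{4} = 7:
L_{6} = L_{5} + L_{4} = 11 + 7 = 18
L_{7} = L_{6} + L_{5} = 18 + 11 = 29
L_{8} = L_{7} + L_{6} = 29 + 18 = 47
L_{9} = L_{8} + L_{7} = 47 + 29 = 76
L_{10} = L_{9} + L_{8} = 76 + 47 = 123
L_{11} = L_{10} + L_{9} = 123 + 76 = 199
L_{12} = L_{11} + L_{10} = 199 + 123 = 322
L_{13} = L_{12} + L_{11} = 322 + 199 = 521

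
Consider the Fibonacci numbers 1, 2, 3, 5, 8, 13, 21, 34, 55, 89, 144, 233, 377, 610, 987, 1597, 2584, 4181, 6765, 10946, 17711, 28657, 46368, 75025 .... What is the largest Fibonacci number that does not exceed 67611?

46368

46368 ≤ 67611 < 75025, so the largest Fibonacci number not exceeding 67611 is 46368.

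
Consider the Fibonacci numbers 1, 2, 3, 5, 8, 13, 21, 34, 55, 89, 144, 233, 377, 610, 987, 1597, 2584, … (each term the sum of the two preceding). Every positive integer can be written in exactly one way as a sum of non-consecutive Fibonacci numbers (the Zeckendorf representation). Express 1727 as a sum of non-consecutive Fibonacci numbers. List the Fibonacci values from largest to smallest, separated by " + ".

largest Fibonacci ≤ 1727 is 1597; 1727 − 1597 = 130
largest Fibonacci ≤ 130 is 89; 130 − 89 = 41
largest Fibonacci ≤ 41 is 34; 41 − 34 = 7
largest Fibonacci ≤ 7 is 5; 7 − 5 = 2
largest Fibonacci ≤ 2 is 2; 2 − 2 = 0
So 1727 = 1597 + 89 + 34 + 5 + 2, with no two terms consecutive in the sequence.

1597 + 89 + 34 + 5 + 2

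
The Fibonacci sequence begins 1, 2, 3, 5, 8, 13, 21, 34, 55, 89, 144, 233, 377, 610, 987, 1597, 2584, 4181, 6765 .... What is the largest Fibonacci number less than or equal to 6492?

4181

4181 ≤ 6492 < 6765, so the largest Fibonacci number not exceeding 6492 is 4181.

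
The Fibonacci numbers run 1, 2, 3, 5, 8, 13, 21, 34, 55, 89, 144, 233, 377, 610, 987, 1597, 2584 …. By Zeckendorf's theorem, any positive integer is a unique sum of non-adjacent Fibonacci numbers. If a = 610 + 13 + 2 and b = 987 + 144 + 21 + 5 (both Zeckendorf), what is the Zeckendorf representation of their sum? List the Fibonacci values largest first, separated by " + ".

The two numbers are 625 and 1157, so their sum is 1782.
take 1597 (≤ 1782); 1782 − 1597 = 185
take 144 (≤ 185); 185 − 144 = 41
take 34 (≤ 41); 41 − 34 = 7
take 5 (≤ 7); 7 − 5 = 2
take 2 (≤ 2); 2 − 2 = 0

1597 + 144 + 34 + 5 + 2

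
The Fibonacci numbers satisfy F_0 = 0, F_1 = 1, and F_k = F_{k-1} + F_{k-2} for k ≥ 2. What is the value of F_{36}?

Iterating the recurrence up to F_{29} = 514229 and F_{28} = 317811:
F_{30} = F_{29} + F_{28} = 514229 + 317811 = 832040
F_{31} = F_{30} + F_{29} = 832040 + 514229 = 1346269
F_{32} = F_{31} + F_{30} = 1346269 + 832040 = 2178309
F_{33} = F_{32} + F_{31} = 2178309 + 1346269 = 3524578
F_{34} = F_{33} + F_{32} = 3524578 + 2178309 = 5702887
F_{35} = F_{34} + F_{33} = 5702887 + 3524578 = 9227465
F_{36} = F_{35} + F_{34} = 9227465 + 5702887 = 14930352

14930352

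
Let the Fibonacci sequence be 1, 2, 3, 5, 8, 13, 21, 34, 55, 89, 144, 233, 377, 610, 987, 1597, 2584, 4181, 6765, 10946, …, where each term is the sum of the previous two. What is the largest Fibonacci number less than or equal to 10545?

6765 ≤ 10545 < 10946, so the largest Fibonacci number not exceeding 10545 is 6765.

6765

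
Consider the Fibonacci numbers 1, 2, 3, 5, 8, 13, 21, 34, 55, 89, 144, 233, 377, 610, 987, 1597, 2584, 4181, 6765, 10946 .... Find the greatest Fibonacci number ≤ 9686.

6765 ≤ 9686 < 10946, so the largest Fibonacci number not exceeding 9686 is 6765.

6765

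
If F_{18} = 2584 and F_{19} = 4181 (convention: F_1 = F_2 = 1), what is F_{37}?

By F_{2k+1} = F_k² + F_{k+1}²: F_{37} = 2584² + 4181² = 6677056 + 17480761 = 24157817.

24157817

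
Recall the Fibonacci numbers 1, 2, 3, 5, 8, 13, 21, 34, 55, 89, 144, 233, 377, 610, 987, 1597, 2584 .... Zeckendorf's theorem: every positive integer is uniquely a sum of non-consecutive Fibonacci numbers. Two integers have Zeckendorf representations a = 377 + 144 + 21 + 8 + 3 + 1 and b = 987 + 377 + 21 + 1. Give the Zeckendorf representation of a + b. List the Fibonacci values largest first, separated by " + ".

1597 + 233 + 89 + 21

The two numbers are 554 and 1386, so their sum is 1940.
Greedily peel off the largest Fibonacci term at each step:
1940: greatest Fibonacci not exceeding it is 1597, leaving 343
343: greatest Fibonacci not exceeding it is 233, leaving 110
110: greatest Fibonacci not exceeding it is 89, leaving 21
21: greatest Fibonacci not exceeding it is 21, leaving 0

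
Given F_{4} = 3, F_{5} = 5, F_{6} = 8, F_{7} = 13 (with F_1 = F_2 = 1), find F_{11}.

89

By the addition formula F_{m+n} = F_m F_{n+1} + F_{m−1} F_n with m=5, n=6: F_{11} = 5·13 + 3·8 = 65 + 24 = 89.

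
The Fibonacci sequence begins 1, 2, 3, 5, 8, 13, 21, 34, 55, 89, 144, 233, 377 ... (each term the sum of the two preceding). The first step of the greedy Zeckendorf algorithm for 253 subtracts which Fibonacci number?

233

233 ≤ 253 < 377, so the largest Fibonacci number not exceeding 253 is 233.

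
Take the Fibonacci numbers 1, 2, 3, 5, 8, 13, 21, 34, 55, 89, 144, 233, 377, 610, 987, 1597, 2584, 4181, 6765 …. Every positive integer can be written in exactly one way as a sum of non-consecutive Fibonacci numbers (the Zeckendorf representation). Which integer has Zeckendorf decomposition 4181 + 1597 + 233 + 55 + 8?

6074

4181 + 1597 + 233 + 55 + 8 = 6074.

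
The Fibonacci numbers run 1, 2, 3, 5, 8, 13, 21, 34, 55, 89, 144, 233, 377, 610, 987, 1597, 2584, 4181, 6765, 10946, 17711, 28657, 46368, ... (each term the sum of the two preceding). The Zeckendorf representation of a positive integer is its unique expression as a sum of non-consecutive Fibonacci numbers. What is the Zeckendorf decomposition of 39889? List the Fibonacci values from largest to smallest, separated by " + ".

28657 + 10946 + 233 + 34 + 13 + 5 + 1

Greedily peel off the largest Fibonacci term at each step:
39889 − 28657 = 11232
11232 − 10946 = 286
286 − 233 = 53
53 − 34 = 19
19 − 13 = 6
6 − 5 = 1
1 − 1 = 0
So 39889 = 28657 + 10946 + 233 + 34 + 13 + 5 + 1, with no two terms consecutive in the sequence.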